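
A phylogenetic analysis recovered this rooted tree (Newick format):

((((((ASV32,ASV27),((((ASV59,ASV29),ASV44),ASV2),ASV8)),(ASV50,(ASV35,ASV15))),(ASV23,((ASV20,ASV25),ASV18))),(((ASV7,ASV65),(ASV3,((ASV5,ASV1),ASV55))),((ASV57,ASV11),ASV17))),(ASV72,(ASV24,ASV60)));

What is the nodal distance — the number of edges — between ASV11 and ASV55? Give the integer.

The MRCA of ASV11 and ASV55 is the node subtending (((ASV7,ASV65),(ASV3,((ASV5,ASV1),ASV55))),((ASV57,ASV11),ASV17)).
From ASV11 up to that node: 3 branches. From ASV55 up to the same node: 4 branches. Total: 3 + 4 = 7.

7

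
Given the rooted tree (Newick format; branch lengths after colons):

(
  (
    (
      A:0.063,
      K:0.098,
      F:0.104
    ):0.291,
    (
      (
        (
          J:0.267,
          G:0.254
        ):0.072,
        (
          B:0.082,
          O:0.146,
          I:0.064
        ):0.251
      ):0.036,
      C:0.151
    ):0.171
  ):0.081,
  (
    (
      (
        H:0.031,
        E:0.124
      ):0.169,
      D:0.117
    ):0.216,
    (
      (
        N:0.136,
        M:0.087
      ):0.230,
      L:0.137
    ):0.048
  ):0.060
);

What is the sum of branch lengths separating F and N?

0.950

The path runs F → … → MRCA → … → N; the MRCA is the root of the tree.
Branch lengths along that path: 0.104 + 0.291 + 0.081 + 0.060 + 0.048 + 0.230 + 0.136 = 0.950.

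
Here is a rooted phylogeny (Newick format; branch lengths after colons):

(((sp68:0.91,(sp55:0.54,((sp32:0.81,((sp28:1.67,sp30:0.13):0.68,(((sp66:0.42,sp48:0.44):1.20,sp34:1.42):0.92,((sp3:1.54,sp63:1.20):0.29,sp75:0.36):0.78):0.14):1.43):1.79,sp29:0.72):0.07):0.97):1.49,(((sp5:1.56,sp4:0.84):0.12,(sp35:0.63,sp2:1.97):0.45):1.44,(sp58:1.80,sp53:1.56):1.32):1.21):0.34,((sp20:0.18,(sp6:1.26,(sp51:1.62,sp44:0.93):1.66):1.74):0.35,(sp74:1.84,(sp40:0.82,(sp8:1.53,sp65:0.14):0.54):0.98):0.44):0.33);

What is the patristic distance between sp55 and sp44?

The path runs sp55 → … → MRCA → … → sp44; the MRCA is the root of the tree.
Branch lengths along that path: 0.54 + 0.97 + 1.49 + 0.34 + 0.33 + 0.35 + 1.74 + 1.66 + 0.93 = 8.35.

8.35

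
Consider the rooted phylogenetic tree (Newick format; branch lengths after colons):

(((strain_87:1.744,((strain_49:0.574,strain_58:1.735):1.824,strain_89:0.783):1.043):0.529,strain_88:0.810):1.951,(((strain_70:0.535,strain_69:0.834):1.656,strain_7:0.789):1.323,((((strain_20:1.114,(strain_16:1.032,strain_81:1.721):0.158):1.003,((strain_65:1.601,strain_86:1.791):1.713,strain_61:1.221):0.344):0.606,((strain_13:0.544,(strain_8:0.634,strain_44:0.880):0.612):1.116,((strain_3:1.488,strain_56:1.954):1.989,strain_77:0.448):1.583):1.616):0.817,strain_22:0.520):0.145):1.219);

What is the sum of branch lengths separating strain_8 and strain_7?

7.052

The path runs strain_8 → … → MRCA → … → strain_7; the MRCA is the node subtending (((strain_70,strain_69),strain_7),((((strain_20,(strain_16,strain_81)),((strain_65,strain_86),strain_61)),((strain_13,(strain_8,strain_44)),((strain_3,strain_56),strain_77))),strain_22)).
Branch lengths along that path: 0.634 + 0.612 + 1.116 + 1.616 + 0.817 + 0.145 + 1.323 + 0.789 = 7.052.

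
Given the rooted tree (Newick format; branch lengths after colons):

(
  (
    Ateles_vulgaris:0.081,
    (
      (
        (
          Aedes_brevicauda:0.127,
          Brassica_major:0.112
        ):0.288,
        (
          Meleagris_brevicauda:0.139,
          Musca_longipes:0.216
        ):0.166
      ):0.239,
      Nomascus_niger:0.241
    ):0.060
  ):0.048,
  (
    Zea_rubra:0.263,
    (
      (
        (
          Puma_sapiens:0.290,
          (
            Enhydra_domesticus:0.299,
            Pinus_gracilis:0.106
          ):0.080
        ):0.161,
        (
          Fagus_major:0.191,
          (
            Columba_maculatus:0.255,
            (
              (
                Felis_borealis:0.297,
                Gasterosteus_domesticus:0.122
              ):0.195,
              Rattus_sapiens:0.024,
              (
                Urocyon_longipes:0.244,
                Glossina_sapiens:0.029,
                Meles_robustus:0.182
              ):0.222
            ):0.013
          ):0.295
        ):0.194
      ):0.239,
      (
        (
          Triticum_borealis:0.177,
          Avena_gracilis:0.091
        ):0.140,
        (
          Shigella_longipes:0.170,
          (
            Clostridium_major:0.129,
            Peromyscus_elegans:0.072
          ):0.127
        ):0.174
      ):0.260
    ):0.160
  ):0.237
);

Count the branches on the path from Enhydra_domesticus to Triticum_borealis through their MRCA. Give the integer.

7

The MRCA of Enhydra_domesticus and Triticum_borealis is the node subtending (((Puma_sapiens,(Enhydra_domesticus,Pinus_gracilis)),(Fagus_major,(Columba_maculatus,((Felis_borealis,Gasterosteus_domesticus),Rattus_sapiens,(Urocyon_longipes,Glossina_sapiens,Meles_robustus))))),((Triticum_borealis,Avena_gracilis),(Shigella_longipes,(Clostridium_major,Peromyscus_elegans)))).
From Enhydra_domesticus up to that node: 4 branches. From Triticum_borealis up to the same node: 3 branches. Total: 4 + 3 = 7.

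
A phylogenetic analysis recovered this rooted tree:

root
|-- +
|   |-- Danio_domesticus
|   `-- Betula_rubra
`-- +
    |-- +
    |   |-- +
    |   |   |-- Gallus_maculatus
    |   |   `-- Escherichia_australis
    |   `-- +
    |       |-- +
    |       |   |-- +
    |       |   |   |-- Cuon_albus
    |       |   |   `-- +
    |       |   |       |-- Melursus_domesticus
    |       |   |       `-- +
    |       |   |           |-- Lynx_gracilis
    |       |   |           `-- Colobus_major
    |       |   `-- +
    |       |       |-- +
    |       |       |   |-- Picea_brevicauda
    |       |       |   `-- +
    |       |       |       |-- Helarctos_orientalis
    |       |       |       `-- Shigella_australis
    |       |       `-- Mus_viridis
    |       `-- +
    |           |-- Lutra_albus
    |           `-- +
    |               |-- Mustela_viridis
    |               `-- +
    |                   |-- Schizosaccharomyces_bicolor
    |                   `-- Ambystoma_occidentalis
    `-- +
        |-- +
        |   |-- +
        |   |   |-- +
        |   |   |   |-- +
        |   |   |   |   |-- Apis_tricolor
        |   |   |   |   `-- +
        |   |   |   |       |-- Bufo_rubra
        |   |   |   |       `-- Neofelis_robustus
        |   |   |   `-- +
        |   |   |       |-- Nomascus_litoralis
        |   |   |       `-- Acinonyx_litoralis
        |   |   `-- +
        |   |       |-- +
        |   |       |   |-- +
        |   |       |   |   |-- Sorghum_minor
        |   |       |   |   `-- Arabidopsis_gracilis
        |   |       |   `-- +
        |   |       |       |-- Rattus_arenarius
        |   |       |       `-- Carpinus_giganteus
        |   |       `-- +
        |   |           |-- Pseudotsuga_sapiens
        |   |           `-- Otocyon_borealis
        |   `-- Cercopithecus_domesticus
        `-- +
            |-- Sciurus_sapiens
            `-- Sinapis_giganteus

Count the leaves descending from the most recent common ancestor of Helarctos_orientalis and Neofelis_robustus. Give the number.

28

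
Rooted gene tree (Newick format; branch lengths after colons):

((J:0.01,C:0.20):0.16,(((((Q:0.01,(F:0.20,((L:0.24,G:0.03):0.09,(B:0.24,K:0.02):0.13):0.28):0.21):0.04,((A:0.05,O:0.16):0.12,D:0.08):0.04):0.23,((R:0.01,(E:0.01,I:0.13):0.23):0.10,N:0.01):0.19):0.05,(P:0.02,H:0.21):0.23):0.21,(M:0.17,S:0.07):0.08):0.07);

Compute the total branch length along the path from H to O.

The path runs H → … → MRCA → … → O; the MRCA is the node subtending ((((Q,(F,((L,G),(B,K)))),((A,O),D)),((R,(E,I)),N)),(P,H)).
Branch lengths along that path: 0.21 + 0.23 + 0.05 + 0.23 + 0.04 + 0.12 + 0.16 = 1.04.

1.04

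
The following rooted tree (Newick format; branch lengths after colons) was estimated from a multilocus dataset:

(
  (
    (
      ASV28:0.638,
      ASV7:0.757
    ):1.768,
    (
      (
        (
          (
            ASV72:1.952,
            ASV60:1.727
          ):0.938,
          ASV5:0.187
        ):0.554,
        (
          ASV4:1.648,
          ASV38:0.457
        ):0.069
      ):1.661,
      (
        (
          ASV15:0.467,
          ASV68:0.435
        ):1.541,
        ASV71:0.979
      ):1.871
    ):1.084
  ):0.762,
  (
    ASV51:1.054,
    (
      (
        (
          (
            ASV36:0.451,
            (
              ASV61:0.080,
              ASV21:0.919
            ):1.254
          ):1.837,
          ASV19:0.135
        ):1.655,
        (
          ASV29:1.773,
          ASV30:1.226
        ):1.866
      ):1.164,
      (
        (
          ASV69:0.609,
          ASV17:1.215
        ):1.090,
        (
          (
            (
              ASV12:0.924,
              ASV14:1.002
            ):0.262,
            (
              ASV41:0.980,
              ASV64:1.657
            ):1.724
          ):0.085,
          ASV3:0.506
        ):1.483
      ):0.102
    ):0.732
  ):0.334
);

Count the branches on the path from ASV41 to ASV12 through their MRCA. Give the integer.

4

The MRCA of ASV41 and ASV12 is the node subtending ((ASV12,ASV14),(ASV41,ASV64)).
From ASV41 up to that node: 2 branches. From ASV12 up to the same node: 2 branches. Total: 2 + 2 = 4.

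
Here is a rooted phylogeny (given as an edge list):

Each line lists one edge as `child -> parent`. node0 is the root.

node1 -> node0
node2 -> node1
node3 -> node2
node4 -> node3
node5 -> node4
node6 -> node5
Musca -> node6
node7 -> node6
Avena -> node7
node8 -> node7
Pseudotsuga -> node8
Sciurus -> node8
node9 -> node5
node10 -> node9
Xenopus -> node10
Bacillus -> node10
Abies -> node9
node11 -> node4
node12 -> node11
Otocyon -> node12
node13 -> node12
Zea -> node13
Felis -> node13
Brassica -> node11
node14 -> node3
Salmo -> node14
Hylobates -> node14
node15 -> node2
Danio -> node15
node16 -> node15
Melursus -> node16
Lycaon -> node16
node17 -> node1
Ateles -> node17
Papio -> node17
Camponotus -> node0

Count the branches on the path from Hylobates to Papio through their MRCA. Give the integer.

The MRCA of Hylobates and Papio is the node subtending ((((((Musca,(Avena,(Pseudotsuga,Sciurus))),((Xenopus,Bacillus),Abies)),((Otocyon,(Zea,Felis)),Brassica)),(Salmo,Hylobates)),(Danio,(Melursus,Lycaon))),(Ateles,Papio)).
From Hylobates up to that node: 4 branches. From Papio up to the same node: 2 branches. Total: 4 + 2 = 6.

6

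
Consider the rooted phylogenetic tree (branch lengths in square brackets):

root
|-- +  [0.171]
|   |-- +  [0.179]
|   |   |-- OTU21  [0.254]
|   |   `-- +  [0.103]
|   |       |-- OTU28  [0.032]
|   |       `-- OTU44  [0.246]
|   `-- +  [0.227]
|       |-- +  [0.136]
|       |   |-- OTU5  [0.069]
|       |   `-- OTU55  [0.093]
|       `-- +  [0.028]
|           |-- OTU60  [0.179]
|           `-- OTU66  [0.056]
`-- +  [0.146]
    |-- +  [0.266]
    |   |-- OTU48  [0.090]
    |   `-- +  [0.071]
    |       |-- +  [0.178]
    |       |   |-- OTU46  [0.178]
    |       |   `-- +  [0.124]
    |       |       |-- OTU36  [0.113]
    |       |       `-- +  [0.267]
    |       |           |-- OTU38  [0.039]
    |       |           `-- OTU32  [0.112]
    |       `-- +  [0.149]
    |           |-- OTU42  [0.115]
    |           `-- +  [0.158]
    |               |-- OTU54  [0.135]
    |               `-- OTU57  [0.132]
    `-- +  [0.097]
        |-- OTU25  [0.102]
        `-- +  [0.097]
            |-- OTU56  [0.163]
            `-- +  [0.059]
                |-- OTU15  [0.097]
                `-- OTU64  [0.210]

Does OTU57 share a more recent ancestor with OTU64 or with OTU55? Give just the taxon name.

The MRCA of OTU57 and OTU64 subtends ((OTU48,((OTU46,(OTU36,(OTU38,OTU32))),(OTU42,(OTU54,OTU57)))),(OTU25,(OTU56,(OTU15,OTU64)))) (12 taxa).
The MRCA of OTU57 and OTU55 is the root, subtending the entire tree (19 taxa).
The first is nested inside the second, so OTU57 shares a more recent common ancestor with OTU64.

OTU64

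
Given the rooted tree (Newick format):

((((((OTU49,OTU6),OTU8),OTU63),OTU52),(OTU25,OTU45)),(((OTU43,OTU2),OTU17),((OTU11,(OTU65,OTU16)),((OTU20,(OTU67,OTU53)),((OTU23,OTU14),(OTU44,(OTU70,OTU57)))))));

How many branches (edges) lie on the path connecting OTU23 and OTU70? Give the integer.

The MRCA of OTU23 and OTU70 is the node subtending ((OTU23,OTU14),(OTU44,(OTU70,OTU57))).
From OTU23 up to that node: 2 branches. From OTU70 up to the same node: 3 branches. Total: 2 + 3 = 5.

5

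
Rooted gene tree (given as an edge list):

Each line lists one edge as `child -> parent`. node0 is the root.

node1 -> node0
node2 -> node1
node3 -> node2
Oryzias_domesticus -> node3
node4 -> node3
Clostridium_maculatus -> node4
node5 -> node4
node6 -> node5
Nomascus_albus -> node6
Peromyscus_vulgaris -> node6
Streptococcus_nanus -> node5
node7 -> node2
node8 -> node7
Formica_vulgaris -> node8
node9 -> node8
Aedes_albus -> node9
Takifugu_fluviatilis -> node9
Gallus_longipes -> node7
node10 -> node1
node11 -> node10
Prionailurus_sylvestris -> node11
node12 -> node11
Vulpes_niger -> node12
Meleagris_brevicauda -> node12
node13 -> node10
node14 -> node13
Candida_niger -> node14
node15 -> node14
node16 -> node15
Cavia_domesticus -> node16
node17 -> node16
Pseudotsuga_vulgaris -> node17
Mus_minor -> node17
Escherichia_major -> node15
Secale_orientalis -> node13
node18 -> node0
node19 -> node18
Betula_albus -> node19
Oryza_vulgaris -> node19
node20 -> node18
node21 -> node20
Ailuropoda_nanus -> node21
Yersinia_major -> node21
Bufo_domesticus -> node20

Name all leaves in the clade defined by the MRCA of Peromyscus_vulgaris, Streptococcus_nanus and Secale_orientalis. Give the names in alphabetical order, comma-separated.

Aedes_albus, Candida_niger, Cavia_domesticus, Clostridium_maculatus, Escherichia_major, Formica_vulgaris, Gallus_longipes, Meleagris_brevicauda, Mus_minor, Nomascus_albus, Oryzias_domesticus, Peromyscus_vulgaris, Prionailurus_sylvestris, Pseudotsuga_vulgaris, Secale_orientalis, Streptococcus_nanus, Takifugu_fluviatilis, Vulpes_niger

Tracing Peromyscus_vulgaris: it sits inside (Nomascus_albus,Peromyscus_vulgaris).
Tracing Streptococcus_nanus: it sits inside ((Nomascus_albus,Peromyscus_vulgaris),Streptococcus_nanus).
Tracing Secale_orientalis: it sits inside ((Candida_niger,((Cavia_domesticus,(Pseudotsuga_vulgaris,Mus_minor)),Escherichia_major)),Secale_orientalis).
The smallest clade enclosing all 3 is (((Oryzias_domesticus,(Clostridium_maculatus,((Nomascus_albus,Peromyscus_vulgaris),Streptococcus_nanus))),((Formica_vulgaris,(Aedes_albus,Takifugu_fluviatilis)),Gallus_longipes)),((Prionailurus_sylvestris,(Vulpes_niger,Meleagris_brevicauda)),((Candida_niger,((Cavia_domesticus,(Pseudotsuga_vulgaris,Mus_minor)),Escherichia_major)),Secale_orientalis))); the answer is its 18 terminal taxa in alphabetical order.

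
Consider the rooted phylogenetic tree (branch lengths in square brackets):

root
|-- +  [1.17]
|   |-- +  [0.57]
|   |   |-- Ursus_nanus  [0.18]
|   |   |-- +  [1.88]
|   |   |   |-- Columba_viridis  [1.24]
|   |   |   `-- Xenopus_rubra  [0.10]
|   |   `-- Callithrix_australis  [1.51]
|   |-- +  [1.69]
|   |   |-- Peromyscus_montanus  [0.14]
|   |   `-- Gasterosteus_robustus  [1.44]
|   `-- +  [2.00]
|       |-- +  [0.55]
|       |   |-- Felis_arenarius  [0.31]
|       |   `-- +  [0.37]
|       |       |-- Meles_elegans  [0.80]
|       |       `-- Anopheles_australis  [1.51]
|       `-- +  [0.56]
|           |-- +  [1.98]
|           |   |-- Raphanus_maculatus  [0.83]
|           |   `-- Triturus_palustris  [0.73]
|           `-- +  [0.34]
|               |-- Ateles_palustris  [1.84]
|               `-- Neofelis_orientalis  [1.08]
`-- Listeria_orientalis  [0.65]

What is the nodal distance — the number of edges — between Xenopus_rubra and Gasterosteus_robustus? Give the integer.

5

The MRCA of Xenopus_rubra and Gasterosteus_robustus is the node subtending ((Ursus_nanus,(Columba_viridis,Xenopus_rubra),Callithrix_australis),(Peromyscus_montanus,Gasterosteus_robustus),((Felis_arenarius,(Meles_elegans,Anopheles_australis)),((Raphanus_maculatus,Triturus_palustris),(Ateles_palustris,Neofelis_orientalis)))).
From Xenopus_rubra up to that node: 3 branches. From Gasterosteus_robustus up to the same node: 2 branches. Total: 3 + 2 = 5.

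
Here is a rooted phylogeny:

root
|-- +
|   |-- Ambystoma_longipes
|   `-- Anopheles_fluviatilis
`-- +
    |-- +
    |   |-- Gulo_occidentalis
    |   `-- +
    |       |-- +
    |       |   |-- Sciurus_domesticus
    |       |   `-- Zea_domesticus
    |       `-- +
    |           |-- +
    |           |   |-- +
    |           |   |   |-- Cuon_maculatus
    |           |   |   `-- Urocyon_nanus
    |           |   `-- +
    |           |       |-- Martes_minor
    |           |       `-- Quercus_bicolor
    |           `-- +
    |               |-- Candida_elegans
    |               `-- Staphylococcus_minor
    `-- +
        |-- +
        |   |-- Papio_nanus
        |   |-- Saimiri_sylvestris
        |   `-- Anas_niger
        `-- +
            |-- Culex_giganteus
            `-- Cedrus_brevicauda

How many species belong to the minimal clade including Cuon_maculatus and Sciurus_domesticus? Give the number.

8

The MRCA of Cuon_maculatus and Sciurus_domesticus is the node subtending ((Sciurus_domesticus,Zea_domesticus),(((Cuon_maculatus,Urocyon_nanus),(Martes_minor,Quercus_bicolor)),(Candida_elegans,Staphylococcus_minor))).
That clade contains 8 terminal taxa: Candida_elegans, Cuon_maculatus, Martes_minor, Quercus_bicolor, Sciurus_domesticus, Staphylococcus_minor, Urocyon_nanus, Zea_domesticus.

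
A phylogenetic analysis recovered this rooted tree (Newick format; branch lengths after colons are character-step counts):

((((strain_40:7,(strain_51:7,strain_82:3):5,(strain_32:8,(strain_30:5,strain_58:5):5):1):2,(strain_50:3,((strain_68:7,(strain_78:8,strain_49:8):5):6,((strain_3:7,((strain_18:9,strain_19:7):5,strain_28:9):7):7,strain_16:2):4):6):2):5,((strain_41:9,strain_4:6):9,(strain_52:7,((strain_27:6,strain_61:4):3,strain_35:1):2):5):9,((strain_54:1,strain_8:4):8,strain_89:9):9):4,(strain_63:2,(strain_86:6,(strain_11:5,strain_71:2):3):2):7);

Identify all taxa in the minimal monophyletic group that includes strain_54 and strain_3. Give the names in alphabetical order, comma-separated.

strain_16, strain_18, strain_19, strain_27, strain_28, strain_3, strain_30, strain_32, strain_35, strain_4, strain_40, strain_41, strain_49, strain_50, strain_51, strain_52, strain_54, strain_58, strain_61, strain_68, strain_78, strain_8, strain_82, strain_89

Tracing strain_54: it sits inside (strain_54,strain_8).
Tracing strain_3: it sits inside (strain_3,((strain_18,strain_19),strain_28)).
The smallest clade enclosing both is (((strain_40,(strain_51,strain_82),(strain_32,(strain_30,strain_58))),(strain_50,((strain_68,(strain_78,strain_49)),((strain_3,((strain_18,strain_19),strain_28)),strain_16)))),((strain_41,strain_4),(strain_52,((strain_27,strain_61),strain_35))),((strain_54,strain_8),strain_89)); the answer is its 24 terminal taxa in alphabetical order.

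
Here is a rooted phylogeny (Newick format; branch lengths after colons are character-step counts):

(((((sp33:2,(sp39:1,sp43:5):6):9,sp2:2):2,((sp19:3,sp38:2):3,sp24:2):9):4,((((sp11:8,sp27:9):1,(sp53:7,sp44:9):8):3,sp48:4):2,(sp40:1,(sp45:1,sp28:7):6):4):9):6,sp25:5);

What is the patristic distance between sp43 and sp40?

40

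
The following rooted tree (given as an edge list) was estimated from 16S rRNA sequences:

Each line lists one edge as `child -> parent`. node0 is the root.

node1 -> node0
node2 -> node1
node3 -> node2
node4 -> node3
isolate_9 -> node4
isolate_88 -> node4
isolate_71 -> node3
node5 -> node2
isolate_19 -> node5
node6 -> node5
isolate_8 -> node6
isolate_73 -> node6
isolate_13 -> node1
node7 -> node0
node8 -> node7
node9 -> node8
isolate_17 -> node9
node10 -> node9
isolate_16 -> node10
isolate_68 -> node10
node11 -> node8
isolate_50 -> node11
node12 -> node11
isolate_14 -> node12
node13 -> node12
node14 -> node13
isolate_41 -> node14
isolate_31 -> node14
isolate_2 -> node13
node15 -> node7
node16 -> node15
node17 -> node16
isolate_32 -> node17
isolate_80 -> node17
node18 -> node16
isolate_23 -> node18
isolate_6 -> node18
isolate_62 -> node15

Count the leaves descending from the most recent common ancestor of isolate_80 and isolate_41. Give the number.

13

The MRCA of isolate_80 and isolate_41 is the node subtending (((isolate_17,(isolate_16,isolate_68)),(isolate_50,(isolate_14,((isolate_41,isolate_31),isolate_2)))),(((isolate_32,isolate_80),(isolate_23,isolate_6)),isolate_62)).
That clade contains 13 terminal taxa: isolate_14, isolate_16, isolate_17, isolate_2, isolate_23, isolate_31, isolate_32, isolate_41, isolate_50, isolate_6, isolate_62, isolate_68, isolate_80.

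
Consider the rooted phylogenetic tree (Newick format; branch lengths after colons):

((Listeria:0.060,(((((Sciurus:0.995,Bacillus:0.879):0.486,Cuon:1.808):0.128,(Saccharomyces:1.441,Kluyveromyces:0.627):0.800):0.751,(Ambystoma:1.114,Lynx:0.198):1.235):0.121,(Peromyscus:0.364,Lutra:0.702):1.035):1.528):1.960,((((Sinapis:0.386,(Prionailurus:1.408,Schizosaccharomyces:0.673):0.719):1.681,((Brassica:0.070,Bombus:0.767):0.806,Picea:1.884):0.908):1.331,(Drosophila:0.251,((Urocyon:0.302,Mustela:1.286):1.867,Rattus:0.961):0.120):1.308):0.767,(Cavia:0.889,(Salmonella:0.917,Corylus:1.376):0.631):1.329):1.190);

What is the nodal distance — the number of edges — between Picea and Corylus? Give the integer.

The MRCA of Picea and Corylus is the node subtending ((((Sinapis,(Prionailurus,Schizosaccharomyces)),((Brassica,Bombus),Picea)),(Drosophila,((Urocyon,Mustela),Rattus))),(Cavia,(Salmonella,Corylus))).
From Picea up to that node: 4 branches. From Corylus up to the same node: 3 branches. Total: 4 + 3 = 7.

7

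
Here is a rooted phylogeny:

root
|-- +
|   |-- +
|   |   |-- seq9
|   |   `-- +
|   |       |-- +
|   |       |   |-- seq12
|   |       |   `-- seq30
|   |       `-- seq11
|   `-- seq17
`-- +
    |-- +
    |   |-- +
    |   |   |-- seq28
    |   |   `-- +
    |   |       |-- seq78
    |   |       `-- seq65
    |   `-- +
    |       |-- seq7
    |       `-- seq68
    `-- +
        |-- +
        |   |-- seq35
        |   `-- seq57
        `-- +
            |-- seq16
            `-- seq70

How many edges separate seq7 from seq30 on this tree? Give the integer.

9

The MRCA of seq7 and seq30 is the root of the tree.
From seq7 up to that node: 4 branches. From seq30 up to the same node: 5 branches. Total: 4 + 5 = 9.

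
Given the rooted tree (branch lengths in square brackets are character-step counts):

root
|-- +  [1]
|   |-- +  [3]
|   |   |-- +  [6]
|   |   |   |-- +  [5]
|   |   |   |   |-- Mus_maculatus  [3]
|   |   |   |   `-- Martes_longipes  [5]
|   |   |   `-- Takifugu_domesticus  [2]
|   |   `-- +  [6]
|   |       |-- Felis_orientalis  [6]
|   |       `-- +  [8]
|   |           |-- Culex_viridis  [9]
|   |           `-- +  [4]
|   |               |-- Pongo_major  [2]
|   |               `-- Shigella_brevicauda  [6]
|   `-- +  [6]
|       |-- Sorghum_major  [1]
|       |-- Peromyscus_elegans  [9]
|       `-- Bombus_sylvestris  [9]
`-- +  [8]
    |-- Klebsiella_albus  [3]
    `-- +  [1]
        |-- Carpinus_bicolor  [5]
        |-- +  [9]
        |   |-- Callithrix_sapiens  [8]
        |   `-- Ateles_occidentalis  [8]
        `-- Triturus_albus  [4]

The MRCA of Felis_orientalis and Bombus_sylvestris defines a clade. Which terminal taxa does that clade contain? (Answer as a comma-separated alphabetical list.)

Bombus_sylvestris, Culex_viridis, Felis_orientalis, Martes_longipes, Mus_maculatus, Peromyscus_elegans, Pongo_major, Shigella_brevicauda, Sorghum_major, Takifugu_domesticus

Tracing Felis_orientalis: it sits inside (Felis_orientalis,(Culex_viridis,(Pongo_major,Shigella_brevicauda))).
Tracing Bombus_sylvestris: it sits inside (Sorghum_major,Peromyscus_elegans,Bombus_sylvestris).
The smallest clade enclosing both is ((((Mus_maculatus,Martes_longipes),Takifugu_domesticus),(Felis_orientalis,(Culex_viridis,(Pongo_major,Shigella_brevicauda)))),(Sorghum_major,Peromyscus_elegans,Bombus_sylvestris)); the answer is its 10 terminal taxa in alphabetical order.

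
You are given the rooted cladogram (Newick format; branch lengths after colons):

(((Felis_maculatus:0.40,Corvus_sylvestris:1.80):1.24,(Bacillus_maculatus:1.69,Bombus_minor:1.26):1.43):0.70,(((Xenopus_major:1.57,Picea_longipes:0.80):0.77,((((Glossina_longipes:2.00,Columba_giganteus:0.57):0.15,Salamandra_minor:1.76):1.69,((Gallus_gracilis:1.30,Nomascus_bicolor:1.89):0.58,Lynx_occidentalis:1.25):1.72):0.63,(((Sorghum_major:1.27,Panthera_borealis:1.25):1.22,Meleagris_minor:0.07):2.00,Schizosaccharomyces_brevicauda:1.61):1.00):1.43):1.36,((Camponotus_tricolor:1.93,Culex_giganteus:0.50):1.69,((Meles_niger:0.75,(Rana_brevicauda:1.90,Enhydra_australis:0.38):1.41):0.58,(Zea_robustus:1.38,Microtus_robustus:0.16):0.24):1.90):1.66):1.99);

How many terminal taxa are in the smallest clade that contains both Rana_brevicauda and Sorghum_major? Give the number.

The MRCA of Rana_brevicauda and Sorghum_major is the node subtending (((Xenopus_major,Picea_longipes),((((Glossina_longipes,Columba_giganteus),Salamandra_minor),((Gallus_gracilis,Nomascus_bicolor),Lynx_occidentalis)),(((Sorghum_major,Panthera_borealis),Meleagris_minor),Schizosaccharomyces_brevicauda))),((Camponotus_tricolor,Culex_giganteus),((Meles_niger,(Rana_brevicauda,Enhydra_australis)),(Zea_robustus,Microtus_robustus)))).
That clade contains 19 terminal taxa: Camponotus_tricolor, Columba_giganteus, Culex_giganteus, Enhydra_australis, Gallus_gracilis, Glossina_longipes, Lynx_occidentalis, Meleagris_minor, Meles_niger, Microtus_robustus, Nomascus_bicolor, Panthera_borealis, Picea_longipes, Rana_brevicauda, Salamandra_minor, Schizosaccharomyces_brevicauda, Sorghum_major, Xenopus_major, Zea_robustus.

19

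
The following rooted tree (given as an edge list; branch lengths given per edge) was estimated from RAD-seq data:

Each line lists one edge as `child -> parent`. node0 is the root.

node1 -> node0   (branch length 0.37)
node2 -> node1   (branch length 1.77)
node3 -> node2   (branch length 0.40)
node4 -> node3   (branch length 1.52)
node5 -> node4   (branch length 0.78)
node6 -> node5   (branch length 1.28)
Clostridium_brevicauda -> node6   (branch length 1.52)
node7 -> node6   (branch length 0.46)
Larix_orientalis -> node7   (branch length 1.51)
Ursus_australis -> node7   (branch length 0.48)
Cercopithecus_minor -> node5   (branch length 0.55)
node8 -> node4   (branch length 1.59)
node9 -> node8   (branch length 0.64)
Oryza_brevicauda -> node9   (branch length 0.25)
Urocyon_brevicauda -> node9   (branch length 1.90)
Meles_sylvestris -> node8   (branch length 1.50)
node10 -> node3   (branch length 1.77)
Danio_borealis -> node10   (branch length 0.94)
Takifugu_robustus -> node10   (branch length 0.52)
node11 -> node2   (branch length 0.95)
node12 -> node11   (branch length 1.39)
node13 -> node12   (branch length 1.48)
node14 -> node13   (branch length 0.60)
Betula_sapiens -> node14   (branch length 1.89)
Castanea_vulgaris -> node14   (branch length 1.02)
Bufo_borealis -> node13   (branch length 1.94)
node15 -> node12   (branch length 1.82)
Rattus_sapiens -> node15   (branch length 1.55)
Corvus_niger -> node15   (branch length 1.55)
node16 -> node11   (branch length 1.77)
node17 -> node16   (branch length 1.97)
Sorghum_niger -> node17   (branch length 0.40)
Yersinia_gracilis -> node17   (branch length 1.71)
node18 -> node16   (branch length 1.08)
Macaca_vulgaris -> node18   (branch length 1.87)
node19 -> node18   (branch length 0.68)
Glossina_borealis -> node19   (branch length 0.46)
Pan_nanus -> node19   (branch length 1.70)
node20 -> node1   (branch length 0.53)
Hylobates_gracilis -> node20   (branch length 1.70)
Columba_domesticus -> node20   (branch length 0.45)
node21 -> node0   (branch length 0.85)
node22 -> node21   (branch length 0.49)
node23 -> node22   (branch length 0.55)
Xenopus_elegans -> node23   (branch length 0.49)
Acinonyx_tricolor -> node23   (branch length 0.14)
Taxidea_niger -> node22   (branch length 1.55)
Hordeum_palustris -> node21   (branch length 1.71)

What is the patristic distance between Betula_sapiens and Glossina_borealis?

9.35

The path runs Betula_sapiens → … → MRCA → … → Glossina_borealis; the MRCA is the node subtending ((((Betula_sapiens,Castanea_vulgaris),Bufo_borealis),(Rattus_sapiens,Corvus_niger)),((Sorghum_niger,Yersinia_gracilis),(Macaca_vulgaris,(Glossina_borealis,Pan_nanus)))).
Branch lengths along that path: 1.89 + 0.60 + 1.48 + 1.39 + 1.77 + 1.08 + 0.68 + 0.46 = 9.35.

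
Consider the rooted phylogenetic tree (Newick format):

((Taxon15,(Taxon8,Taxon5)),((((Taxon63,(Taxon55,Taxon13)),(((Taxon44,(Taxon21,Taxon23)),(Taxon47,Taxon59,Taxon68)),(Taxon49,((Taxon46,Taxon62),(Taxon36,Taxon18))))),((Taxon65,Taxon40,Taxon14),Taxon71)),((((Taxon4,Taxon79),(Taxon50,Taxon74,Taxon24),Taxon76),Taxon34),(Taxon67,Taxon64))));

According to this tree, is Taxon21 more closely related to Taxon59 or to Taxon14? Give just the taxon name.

The MRCA of Taxon21 and Taxon59 subtends ((Taxon44,(Taxon21,Taxon23)),(Taxon47,Taxon59,Taxon68)) (6 taxa).
The MRCA of Taxon21 and Taxon14 subtends (((Taxon63,(Taxon55,Taxon13)),(((Taxon44,(Taxon21,Taxon23)),(Taxon47,Taxon59,Taxon68)),(Taxon49,((Taxon46,Taxon62),(Taxon36,Taxon18))))),((Taxon65,Taxon40,Taxon14),Taxon71)) (18 taxa).
The first is nested inside the second, so Taxon21 shares a more recent common ancestor with Taxon59.

Taxon59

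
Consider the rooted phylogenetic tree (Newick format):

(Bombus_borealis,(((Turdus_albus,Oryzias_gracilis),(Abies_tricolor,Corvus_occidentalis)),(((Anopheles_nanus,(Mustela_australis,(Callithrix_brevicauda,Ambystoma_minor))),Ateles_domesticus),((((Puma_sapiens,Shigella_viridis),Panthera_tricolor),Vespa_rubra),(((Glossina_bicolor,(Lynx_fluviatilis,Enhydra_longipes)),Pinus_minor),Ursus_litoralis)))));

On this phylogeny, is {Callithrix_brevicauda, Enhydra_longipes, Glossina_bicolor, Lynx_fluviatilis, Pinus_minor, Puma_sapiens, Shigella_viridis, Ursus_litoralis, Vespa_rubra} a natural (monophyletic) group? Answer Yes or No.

The MRCA of the listed taxa subtends (((Anopheles_nanus,(Mustela_australis,(Callithrix_brevicauda,Ambystoma_minor))),Ateles_domesticus),((((Puma_sapiens,Shigella_viridis),Panthera_tricolor),Vespa_rubra),(((Glossina_bicolor,(Lynx_fluviatilis,Enhydra_longipes)),Pinus_minor),Ursus_litoralis))).
That clade also contains Ambystoma_minor, Anopheles_nanus, Ateles_domesticus, Mustela_australis, Panthera_tricolor, which are not in the proposed group, so the group is not monophyletic.

No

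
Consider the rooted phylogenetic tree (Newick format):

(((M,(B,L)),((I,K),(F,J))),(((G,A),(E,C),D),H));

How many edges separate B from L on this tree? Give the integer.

2

The MRCA of B and L is the node subtending (B,L).
From B up to that node: 1 branch. From L up to the same node: 1 branch. Total: 1 + 1 = 2.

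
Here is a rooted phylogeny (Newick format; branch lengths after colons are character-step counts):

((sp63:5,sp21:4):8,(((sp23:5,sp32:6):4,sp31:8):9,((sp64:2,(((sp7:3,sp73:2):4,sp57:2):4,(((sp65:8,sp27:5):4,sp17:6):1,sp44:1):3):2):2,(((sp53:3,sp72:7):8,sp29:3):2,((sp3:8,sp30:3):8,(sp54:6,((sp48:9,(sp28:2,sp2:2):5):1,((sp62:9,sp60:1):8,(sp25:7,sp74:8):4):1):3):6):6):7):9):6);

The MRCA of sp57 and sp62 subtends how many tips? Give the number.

21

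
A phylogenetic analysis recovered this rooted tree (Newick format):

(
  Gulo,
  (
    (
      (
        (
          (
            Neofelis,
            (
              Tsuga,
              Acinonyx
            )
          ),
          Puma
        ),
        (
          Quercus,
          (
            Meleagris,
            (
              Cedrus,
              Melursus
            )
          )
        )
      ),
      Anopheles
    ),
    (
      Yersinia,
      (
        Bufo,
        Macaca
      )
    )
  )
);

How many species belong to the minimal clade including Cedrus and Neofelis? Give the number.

The MRCA of Cedrus and Neofelis is the node subtending (((Neofelis,(Tsuga,Acinonyx)),Puma),(Quercus,(Meleagris,(Cedrus,Melursus)))).
That clade contains 8 terminal taxa: Acinonyx, Cedrus, Meleagris, Melursus, Neofelis, Puma, Quercus, Tsuga.

8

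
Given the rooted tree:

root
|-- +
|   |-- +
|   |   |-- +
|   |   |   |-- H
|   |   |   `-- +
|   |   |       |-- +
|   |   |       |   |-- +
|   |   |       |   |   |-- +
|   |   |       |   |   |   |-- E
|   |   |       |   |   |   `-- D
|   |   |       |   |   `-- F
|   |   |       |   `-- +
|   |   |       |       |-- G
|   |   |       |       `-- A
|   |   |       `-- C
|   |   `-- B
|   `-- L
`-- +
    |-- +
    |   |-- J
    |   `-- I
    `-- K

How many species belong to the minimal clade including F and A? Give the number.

The MRCA of F and A is the node subtending (((E,D),F),(G,A)).
That clade contains 5 terminal taxa: A, D, E, F, G.

5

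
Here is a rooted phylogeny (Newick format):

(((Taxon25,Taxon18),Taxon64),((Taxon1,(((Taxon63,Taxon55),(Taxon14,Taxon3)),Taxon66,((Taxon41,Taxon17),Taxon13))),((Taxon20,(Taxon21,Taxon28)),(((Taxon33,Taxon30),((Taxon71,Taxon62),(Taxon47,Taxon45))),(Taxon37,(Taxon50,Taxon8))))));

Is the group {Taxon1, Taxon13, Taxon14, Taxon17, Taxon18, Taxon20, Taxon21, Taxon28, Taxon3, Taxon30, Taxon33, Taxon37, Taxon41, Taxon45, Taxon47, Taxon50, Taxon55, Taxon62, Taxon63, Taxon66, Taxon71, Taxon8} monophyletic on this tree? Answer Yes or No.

No

The MRCA of the listed taxa is the root, so the smallest clade containing them is the whole tree.
That clade also contains Taxon25, Taxon64, which are not in the proposed group, so the group is not monophyletic.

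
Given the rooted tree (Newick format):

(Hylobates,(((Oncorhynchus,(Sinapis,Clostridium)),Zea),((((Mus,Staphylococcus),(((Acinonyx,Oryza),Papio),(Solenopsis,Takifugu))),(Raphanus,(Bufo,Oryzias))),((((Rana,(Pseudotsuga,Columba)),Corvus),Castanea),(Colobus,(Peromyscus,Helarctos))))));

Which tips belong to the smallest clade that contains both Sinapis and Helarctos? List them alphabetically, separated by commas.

Acinonyx, Bufo, Castanea, Clostridium, Colobus, Columba, Corvus, Helarctos, Mus, Oncorhynchus, Oryza, Oryzias, Papio, Peromyscus, Pseudotsuga, Rana, Raphanus, Sinapis, Solenopsis, Staphylococcus, Takifugu, Zea

Tracing Sinapis: it sits inside (Sinapis,Clostridium).
Tracing Helarctos: it sits inside (Peromyscus,Helarctos).
The smallest clade enclosing both is (((Oncorhynchus,(Sinapis,Clostridium)),Zea),((((Mus,Staphylococcus),(((Acinonyx,Oryza),Papio),(Solenopsis,Takifugu))),(Raphanus,(Bufo,Oryzias))),((((Rana,(Pseudotsuga,Columba)),Corvus),Castanea),(Colobus,(Peromyscus,Helarctos))))); the answer is its 22 terminal taxa in alphabetical order.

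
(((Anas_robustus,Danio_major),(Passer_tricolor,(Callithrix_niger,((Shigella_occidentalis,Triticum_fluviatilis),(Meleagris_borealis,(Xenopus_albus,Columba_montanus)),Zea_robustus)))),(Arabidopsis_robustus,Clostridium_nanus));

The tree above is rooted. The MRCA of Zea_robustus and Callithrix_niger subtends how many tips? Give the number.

7

The MRCA of Zea_robustus and Callithrix_niger is the node subtending (Callithrix_niger,((Shigella_occidentalis,Triticum_fluviatilis),(Meleagris_borealis,(Xenopus_albus,Columba_montanus)),Zea_robustus)).
That clade contains 7 terminal taxa: Callithrix_niger, Columba_montanus, Meleagris_borealis, Shigella_occidentalis, Triticum_fluviatilis, Xenopus_albus, Zea_robustus.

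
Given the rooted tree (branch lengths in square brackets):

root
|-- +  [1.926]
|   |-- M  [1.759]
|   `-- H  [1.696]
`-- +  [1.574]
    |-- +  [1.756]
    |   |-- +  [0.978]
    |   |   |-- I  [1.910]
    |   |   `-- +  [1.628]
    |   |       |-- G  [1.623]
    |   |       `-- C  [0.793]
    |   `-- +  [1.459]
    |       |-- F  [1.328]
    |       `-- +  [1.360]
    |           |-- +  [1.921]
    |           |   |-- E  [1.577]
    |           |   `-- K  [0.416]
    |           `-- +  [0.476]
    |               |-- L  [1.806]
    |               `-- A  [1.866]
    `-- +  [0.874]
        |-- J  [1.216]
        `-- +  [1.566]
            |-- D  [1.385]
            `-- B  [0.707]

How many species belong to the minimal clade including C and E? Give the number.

8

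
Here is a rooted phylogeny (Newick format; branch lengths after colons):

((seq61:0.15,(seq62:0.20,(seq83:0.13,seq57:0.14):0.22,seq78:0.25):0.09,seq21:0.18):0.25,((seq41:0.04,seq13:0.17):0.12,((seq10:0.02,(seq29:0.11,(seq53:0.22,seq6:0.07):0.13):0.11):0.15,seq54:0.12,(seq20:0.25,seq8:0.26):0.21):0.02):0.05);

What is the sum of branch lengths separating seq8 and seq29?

The path runs seq8 → … → MRCA → … → seq29; the MRCA is the node subtending ((seq10,(seq29,(seq53,seq6))),seq54,(seq20,seq8)).
Branch lengths along that path: 0.26 + 0.21 + 0.15 + 0.11 + 0.11 = 0.84.

0.84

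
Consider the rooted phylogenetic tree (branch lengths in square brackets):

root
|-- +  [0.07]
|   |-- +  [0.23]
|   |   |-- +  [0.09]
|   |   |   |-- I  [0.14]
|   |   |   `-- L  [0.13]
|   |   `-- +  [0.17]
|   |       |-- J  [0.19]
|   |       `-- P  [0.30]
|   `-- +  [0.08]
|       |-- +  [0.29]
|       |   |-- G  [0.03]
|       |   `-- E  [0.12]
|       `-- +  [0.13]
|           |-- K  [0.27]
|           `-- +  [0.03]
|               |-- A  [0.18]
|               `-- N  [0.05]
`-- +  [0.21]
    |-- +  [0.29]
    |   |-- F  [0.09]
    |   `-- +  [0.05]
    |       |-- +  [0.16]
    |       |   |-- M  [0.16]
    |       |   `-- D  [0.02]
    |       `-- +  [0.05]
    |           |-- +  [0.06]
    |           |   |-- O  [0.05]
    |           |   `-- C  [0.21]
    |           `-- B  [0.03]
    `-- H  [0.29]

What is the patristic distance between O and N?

1.07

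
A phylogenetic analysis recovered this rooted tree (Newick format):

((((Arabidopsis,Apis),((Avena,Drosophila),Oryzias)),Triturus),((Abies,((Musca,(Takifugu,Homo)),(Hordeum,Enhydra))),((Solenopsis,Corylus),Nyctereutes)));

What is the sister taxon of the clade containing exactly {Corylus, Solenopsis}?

The clade containing exactly {Corylus, Solenopsis} attaches to the tree at the node subtending ((Solenopsis,Corylus),Nyctereutes).
The other lineage descending from that same node — the sister group — is the single tip Nyctereutes.

Nyctereutes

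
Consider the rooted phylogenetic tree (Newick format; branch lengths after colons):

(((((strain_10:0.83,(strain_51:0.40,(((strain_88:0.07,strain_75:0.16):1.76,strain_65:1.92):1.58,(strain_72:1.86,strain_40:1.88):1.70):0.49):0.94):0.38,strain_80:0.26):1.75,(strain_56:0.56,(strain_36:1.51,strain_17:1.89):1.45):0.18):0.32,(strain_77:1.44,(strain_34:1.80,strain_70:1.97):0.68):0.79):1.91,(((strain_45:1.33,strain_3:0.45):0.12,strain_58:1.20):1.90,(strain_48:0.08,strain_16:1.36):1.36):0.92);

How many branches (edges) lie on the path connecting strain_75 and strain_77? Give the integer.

The MRCA of strain_75 and strain_77 is the node subtending ((((strain_10,(strain_51,(((strain_88,strain_75),strain_65),(strain_72,strain_40)))),strain_80),(strain_56,(strain_36,strain_17))),(strain_77,(strain_34,strain_70))).
From strain_75 up to that node: 8 branches. From strain_77 up to the same node: 2 branches. Total: 8 + 2 = 10.

10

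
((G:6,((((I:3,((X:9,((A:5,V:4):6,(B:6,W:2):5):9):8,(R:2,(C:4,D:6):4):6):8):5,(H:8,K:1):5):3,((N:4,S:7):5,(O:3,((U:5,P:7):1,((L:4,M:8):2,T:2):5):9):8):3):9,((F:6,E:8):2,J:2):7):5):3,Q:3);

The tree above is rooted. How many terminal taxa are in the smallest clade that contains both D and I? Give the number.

The MRCA of D and I is the node subtending (I,((X,((A,V),(B,W))),(R,(C,D)))).
That clade contains 9 terminal taxa: A, B, C, D, I, R, V, W, X.

9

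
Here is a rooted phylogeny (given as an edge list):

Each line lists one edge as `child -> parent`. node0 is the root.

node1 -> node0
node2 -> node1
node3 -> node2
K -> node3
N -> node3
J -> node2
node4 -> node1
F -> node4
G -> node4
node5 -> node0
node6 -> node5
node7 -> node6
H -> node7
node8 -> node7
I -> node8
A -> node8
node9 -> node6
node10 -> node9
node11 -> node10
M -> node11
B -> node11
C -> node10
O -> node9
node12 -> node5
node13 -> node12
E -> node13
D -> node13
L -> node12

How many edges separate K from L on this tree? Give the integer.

The MRCA of K and L is the root of the tree.
From K up to that node: 4 branches. From L up to the same node: 3 branches. Total: 4 + 3 = 7.

7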